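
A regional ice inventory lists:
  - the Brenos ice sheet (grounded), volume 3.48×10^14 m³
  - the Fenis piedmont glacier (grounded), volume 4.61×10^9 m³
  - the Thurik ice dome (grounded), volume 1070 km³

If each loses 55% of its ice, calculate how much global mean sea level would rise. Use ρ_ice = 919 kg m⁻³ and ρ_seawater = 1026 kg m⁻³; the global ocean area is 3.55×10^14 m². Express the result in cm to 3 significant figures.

≈ 48.4 cm

Brenos: 0.55 × 3.48×10^14 m³ × (919/1026) = 1.714×10^14 m³ of water.
Fenis: 0.55 × 4.61×10^9 m³ × (919/1026) = 2.271×10^9 m³ of water.
Thurik: 0.55 × 1070 km³ × (919/1026) = 527.1 km³ of water.
Total added water ≈ 1.720×10^14 m³ over 3.55×10^14 m² → Δh = 0.484 m = 48.4 cm.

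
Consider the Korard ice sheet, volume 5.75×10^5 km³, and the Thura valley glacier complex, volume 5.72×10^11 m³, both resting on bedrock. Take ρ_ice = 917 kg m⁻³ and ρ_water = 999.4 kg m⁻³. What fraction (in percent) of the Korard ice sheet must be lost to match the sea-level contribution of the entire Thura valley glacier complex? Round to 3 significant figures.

≈ 0.0995 %

Equal sea-level rise means equal mass of meltwater, i.e. equal mass of ice lost.
Ice mass of Thura: 5.245×10^14 kg; ice mass of Korard: 5.273×10^17 kg.
Fraction required = 5.245×10^14 / 5.273×10^17 = 9.95×10^-4 → 0.0995 %.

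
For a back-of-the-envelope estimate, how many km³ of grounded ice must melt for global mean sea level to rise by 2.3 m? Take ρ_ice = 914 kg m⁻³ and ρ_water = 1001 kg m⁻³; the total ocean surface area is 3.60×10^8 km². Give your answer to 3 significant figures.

≈ 9.07×10^5 km³

Required water volume = Δh × A = 2.3 m × 3.60×10^14 m² = 8.280×10^14 m³ = 8.280×10^5 km³.
Ice volume = water volume × ρ_w/ρ_ice = 8.280×10^5 × 1001/914 = 9.07×10^5 km³.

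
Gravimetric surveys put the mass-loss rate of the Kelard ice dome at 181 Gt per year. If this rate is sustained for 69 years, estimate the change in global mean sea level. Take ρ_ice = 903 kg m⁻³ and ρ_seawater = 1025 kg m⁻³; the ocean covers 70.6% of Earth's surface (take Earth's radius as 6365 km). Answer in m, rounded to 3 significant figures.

Total mass lost = 181 Gt/yr × 69 yr = 1.249×10^4 Gt = 1.249×10^16 kg.
ρ_w = 1025 kg m⁻³, so water volume = 1.249×10^16 / 1025 = 1.218×10^13 m³.
Δh = 1.218×10^13 / 3.59×10^14 = 0.0339 m.

≈ 0.0339 m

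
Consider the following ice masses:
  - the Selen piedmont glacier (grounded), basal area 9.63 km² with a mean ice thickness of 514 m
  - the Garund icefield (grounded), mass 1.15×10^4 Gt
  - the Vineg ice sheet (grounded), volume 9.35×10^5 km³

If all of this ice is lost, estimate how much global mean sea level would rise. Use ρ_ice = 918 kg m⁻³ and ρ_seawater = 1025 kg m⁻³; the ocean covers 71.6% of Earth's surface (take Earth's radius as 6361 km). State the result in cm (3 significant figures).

≈ 233 cm

Selen: ice volume = 9.63 km² × 514 m = 4.950 km³; 4.950 × (918/1025) = 4.433 km³ of water.
Garund: 1.15×10^4 Gt = 1.150×10^16 kg; dividing by ρ_w = 1025 kg m⁻³ gives 1.122×10^13 m³ of water.
Vineg: 9.35×10^5 km³ × (918/1025) = 8.374×10^5 km³ of water.
Total added water ≈ 8.486×10^14 m³ over 3.64×10^14 m² → Δh = 2.33 m = 233 cm.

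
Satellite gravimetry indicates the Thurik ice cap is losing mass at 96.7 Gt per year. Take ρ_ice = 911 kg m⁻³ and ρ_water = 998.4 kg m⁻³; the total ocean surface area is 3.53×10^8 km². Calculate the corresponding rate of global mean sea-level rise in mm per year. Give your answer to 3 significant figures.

ρ_w = 998.4 kg m⁻³. Annual water volume added = 96.7 Gt / ρ_w = 9.670×10^13 kg / 998.4 kg m⁻³ = 9.685×10^10 m³.
Δh per year = 9.685×10^10 / 3.53×10^14 = 2.74×10^-4 m = 0.274 mm.

≈ 0.274 mm/yr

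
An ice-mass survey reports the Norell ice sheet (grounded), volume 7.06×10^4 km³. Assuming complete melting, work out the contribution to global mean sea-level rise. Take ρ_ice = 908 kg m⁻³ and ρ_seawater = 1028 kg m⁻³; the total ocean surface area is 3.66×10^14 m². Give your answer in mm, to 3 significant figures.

≈ 170 mm

Norell: 7.06×10^4 km³ × (908/1028) = 6.236×10^4 km³ of water.
Spread over 3.66×10^14 m² of ocean, Δh = 6.236×10^13 / 3.66×10^14 = 0.170 m = 170 mm.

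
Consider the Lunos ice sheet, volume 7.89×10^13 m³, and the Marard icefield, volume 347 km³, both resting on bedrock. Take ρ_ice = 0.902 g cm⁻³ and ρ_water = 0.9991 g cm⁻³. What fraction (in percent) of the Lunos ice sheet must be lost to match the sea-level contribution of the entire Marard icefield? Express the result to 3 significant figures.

Equal sea-level rise means equal mass of meltwater, i.e. equal mass of ice lost.
Ice mass of Marard: 3.130×10^14 kg; ice mass of Lunos: 7.117×10^16 kg.
Fraction required = 3.130×10^14 / 7.117×10^16 = 4.40×10^-3 → 0.440 %.

≈ 0.440 %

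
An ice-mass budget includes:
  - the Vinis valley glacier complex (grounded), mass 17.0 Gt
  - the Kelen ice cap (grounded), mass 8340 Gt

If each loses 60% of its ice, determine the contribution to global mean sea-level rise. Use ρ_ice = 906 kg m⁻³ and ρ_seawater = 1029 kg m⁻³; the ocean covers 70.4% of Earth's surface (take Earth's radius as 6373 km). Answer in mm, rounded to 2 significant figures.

≈ 14 mm

Vinis: 0.6 × 17.0 Gt = 1.020×10^13 kg; dividing by ρ_w = 1029 kg m⁻³ gives 9.913×10^9 m³ of water.
Kelen: 0.6 × 8340 Gt = 5.004×10^15 kg; dividing by ρ_w = 1029 kg m⁻³ gives 4.863×10^12 m³ of water.
Total added water ≈ 4.873×10^12 m³ over 3.59×10^14 m² → Δh = 0.0136 m = 14 mm.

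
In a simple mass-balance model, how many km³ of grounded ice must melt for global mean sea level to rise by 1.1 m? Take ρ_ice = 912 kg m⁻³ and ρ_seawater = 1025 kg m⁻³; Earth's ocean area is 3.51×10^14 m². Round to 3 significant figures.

≈ 4.34×10^5 km³

Required water volume = Δh × A = 1.1 m × 3.51×10^14 m² = 3.861×10^14 m³ = 3.861×10^5 km³.
Ice volume = water volume × ρ_w/ρ_ice = 3.861×10^5 × 1025/912 = 4.34×10^5 km³.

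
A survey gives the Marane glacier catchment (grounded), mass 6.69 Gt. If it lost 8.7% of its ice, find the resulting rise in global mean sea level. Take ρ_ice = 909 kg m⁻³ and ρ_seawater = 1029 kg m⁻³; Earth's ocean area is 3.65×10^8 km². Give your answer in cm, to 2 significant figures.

Marane: 0.087 × 6.69 Gt = 5.820×10^11 kg; dividing by ρ_w = 1029 kg m⁻³ gives 5.656×10^8 m³ of water.
Spread over 3.65×10^14 m² of ocean, Δh = 5.656×10^8 / 3.65×10^14 = 1.55×10^-6 m = 1.5×10^-4 cm.

≈ 1.5×10^-4 cm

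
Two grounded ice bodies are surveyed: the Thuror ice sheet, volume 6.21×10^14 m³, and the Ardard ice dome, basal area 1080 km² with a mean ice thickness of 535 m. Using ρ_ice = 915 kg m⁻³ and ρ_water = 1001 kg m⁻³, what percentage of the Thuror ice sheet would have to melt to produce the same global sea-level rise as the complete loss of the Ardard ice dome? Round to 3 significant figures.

Equal sea-level rise means equal mass of meltwater, i.e. equal mass of ice lost.
Ice mass of Ardard: 5.287×10^14 kg; ice mass of Thuror: 5.682×10^17 kg.
Fraction required = 5.287×10^14 / 5.682×10^17 = 9.30×10^-4 → 0.0930 %.

≈ 0.0930 %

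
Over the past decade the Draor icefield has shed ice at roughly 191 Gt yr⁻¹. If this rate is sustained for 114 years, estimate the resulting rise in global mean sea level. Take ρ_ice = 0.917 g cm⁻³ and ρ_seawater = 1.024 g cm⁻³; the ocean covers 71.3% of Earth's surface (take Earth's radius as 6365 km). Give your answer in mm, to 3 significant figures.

Total mass lost = 191 Gt/yr × 114 yr = 2.177×10^4 Gt = 2.177×10^16 kg.
ρ_w = 1.024 g cm⁻³ = 1024 kg m⁻³, so water volume = 2.177×10^16 / 1024 = 2.126×10^13 m³.
Δh = 2.126×10^13 / 3.63×10^14 = 0.0586 m = 58.6 mm.

≈ 58.6 mm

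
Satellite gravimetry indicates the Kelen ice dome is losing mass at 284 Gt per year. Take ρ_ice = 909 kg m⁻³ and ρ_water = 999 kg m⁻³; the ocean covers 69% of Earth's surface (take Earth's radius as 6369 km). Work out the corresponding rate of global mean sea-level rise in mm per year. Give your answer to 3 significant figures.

≈ 0.808 mm/yr

ρ_w = 999 kg m⁻³. Annual water volume added = 284 Gt / ρ_w = 2.840×10^14 kg / 999 kg m⁻³ = 2.843×10^11 m³.
Δh per year = 2.843×10^11 / 3.52×10^14 = 8.08×10^-4 m = 0.808 mm.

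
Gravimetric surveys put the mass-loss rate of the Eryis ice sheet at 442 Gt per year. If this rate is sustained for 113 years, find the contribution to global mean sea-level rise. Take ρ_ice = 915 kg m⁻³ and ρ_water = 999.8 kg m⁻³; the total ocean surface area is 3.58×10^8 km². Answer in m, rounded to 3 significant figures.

≈ 0.140 m

Total mass lost = 442 Gt/yr × 113 yr = 4.995×10^4 Gt = 4.995×10^16 kg.
ρ_w = 999.8 kg m⁻³, so water volume = 4.995×10^16 / 999.8 = 4.996×10^13 m³.
Δh = 4.996×10^13 / 3.58×10^14 = 0.140 m.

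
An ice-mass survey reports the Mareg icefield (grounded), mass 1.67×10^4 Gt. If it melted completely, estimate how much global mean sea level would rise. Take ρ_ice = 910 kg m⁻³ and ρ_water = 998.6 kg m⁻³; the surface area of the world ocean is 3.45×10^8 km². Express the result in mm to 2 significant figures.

≈ 48 mm

Mareg: 1.67×10^4 Gt = 1.670×10^16 kg; dividing by ρ_w = 998.6 kg m⁻³ gives 1.672×10^13 m³ of water.
Spread over 3.45×10^14 m² of ocean, Δh = 1.672×10^13 / 3.45×10^14 = 0.0485 m = 48 mm.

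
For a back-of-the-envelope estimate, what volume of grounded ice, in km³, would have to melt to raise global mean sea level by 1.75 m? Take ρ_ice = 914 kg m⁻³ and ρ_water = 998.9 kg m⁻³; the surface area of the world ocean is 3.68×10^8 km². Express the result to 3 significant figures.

Required water volume = Δh × A = 1.75 m × 3.68×10^14 m² = 6.440×10^14 m³ = 6.440×10^5 km³.
Ice volume = water volume × ρ_w/ρ_ice = 6.440×10^5 × 998.9/914 = 7.04×10^5 km³.

≈ 7.04×10^5 km³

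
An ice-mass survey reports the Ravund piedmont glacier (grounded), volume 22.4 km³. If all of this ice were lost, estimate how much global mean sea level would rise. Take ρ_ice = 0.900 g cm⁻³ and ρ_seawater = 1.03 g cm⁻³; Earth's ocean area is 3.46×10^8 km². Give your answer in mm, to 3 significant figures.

Ravund: 22.4 km³ × (900/1030) = 19.57 km³ of water.
Spread over 3.46×10^14 m² of ocean, Δh = 1.957×10^10 / 3.46×10^14 = 5.66×10^-5 m = 0.0566 mm.

≈ 0.0566 mm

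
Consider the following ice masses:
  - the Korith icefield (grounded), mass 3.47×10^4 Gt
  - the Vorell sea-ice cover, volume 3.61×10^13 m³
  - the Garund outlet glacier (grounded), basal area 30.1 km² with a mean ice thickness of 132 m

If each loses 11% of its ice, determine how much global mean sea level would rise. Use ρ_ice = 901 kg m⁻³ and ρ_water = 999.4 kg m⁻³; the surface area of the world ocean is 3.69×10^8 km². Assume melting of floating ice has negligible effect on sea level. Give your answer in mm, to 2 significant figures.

≈ 10 mm

Korith: 0.11 × 3.47×10^4 Gt = 3.817×10^15 kg; dividing by ρ_w = 999.4 kg m⁻³ gives 3.819×10^12 m³ of water.
The Vorell sea-ice cover is floating and already displaces its own weight of water, so its melt adds essentially nothing to sea level.
Garund: ice volume = 30.1 km² × 132 m = 3.973 km³; 0.11 × 3.973 × (901/999.4) = 0.3940 km³ of water.
Total added water ≈ 3.820×10^12 m³ over 3.69×10^14 m² → Δh = 0.0104 m = 10 mm.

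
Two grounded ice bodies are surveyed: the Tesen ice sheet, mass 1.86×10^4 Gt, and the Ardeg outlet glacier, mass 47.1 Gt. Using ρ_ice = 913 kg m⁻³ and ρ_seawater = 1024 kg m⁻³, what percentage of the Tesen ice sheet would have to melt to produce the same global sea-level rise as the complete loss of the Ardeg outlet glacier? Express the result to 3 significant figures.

Equal sea-level rise means equal mass of meltwater, i.e. equal mass of ice lost.
Ice mass of Ardeg: 4.710×10^13 kg; ice mass of Tesen: 1.860×10^16 kg.
Fraction required = 4.710×10^13 / 1.860×10^16 = 2.53×10^-3 → 0.253 %.

≈ 0.253 %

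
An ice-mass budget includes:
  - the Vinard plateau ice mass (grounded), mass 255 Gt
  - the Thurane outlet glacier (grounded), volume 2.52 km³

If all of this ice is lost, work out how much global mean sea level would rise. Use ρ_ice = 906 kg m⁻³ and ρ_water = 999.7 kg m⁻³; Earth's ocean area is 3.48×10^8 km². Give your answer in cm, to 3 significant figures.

Vinard: 255 Gt = 2.550×10^14 kg; dividing by ρ_w = 999.7 kg m⁻³ gives 2.551×10^11 m³ of water.
Thurane: 2.52 km³ × (906/999.7) = 2.284 km³ of water.
Total added water ≈ 2.574×10^11 m³ over 3.48×10^14 m² → Δh = 7.40×10^-4 m = 0.0740 cm.

≈ 0.0740 cm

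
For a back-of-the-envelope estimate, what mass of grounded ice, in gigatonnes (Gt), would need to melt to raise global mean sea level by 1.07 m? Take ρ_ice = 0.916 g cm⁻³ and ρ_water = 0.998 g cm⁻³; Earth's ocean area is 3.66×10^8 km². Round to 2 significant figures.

≈ 3.9×10^5 Gt

Required water volume = Δh × A = 1.07 m × 3.66×10^14 m² = 3.916×10^14 m³.
ρ_w = 0.998 g cm⁻³ = 998 kg m⁻³, so the mass of water = 3.916×10^14 m³ × 998 kg m⁻³ = 3.908×10^17 kg = 3.9×10^5 Gt (and the same mass of ice, by conservation).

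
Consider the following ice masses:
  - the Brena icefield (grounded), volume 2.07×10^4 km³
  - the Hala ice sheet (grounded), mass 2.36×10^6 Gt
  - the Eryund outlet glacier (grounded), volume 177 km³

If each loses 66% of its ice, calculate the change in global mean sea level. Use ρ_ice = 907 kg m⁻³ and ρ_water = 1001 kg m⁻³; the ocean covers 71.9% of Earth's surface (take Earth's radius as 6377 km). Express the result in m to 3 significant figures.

≈ 4.27 m

Brena: 0.66 × 2.07×10^4 km³ × (907/1001) = 1.238×10^4 km³ of water.
Hala: 0.66 × 2.36×10^6 Gt = 1.558×10^18 kg; dividing by ρ_w = 1001 kg m⁻³ gives 1.556×10^15 m³ of water.
Eryund: 0.66 × 177 km³ × (907/1001) = 105.8 km³ of water.
Total added water ≈ 1.569×10^15 m³ over 3.67×10^14 m² → Δh = 4.27 m.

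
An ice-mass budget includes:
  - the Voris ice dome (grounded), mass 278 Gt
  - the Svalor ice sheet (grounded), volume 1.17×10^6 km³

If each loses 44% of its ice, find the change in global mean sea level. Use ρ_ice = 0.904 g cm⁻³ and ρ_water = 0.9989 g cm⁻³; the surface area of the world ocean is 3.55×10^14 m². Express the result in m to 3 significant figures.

Voris: 0.44 × 278 Gt = 1.223×10^14 kg; dividing by ρ_w = 0.9989 g cm⁻³ = 998.9 kg m⁻³ gives 1.225×10^11 m³ of water.
Svalor: 0.44 × 1.17×10^6 km³ × (904/998.9) = 4.659×10^5 km³ of water.
Total added water ≈ 4.660×10^14 m³ over 3.55×10^14 m² → Δh = 1.31 m.

≈ 1.31 m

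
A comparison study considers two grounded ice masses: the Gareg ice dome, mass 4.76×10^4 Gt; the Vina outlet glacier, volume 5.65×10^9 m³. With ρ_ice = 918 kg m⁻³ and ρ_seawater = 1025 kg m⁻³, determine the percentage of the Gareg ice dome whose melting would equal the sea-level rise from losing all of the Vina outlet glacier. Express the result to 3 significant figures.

Equal sea-level rise means equal mass of meltwater, i.e. equal mass of ice lost.
Ice mass of Vina: 5.187×10^12 kg; ice mass of Gareg: 4.760×10^16 kg.
Fraction required = 5.187×10^12 / 4.760×10^16 = 1.09×10^-4 → 0.0109 %.

≈ 0.0109 %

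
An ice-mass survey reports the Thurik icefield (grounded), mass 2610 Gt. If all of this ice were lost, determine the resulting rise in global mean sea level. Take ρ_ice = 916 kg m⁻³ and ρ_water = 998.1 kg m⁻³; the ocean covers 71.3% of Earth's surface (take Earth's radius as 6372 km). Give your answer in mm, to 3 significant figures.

Thurik: 2610 Gt = 2.610×10^15 kg; dividing by ρ_w = 998.1 kg m⁻³ gives 2.615×10^12 m³ of water.
Spread over 3.64×10^14 m² of ocean, Δh = 2.615×10^12 / 3.64×10^14 = 7.19×10^-3 m = 7.19 mm.

≈ 7.19 mm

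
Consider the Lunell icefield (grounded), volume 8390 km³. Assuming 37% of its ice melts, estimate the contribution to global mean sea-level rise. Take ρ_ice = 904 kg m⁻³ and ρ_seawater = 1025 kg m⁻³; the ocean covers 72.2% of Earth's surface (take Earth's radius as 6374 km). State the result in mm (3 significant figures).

≈ 7.43 mm

Lunell: 0.37 × 8390 km³ × (904/1025) = 2738 km³ of water.
Spread over 3.69×10^14 m² of ocean, Δh = 2.738×10^12 / 3.69×10^14 = 7.43×10^-3 m = 7.43 mm.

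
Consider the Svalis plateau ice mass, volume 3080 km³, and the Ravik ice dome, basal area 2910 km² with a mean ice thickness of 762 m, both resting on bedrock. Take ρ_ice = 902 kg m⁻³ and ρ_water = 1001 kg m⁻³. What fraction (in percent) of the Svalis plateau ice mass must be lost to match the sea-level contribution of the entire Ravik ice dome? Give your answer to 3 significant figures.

Equal sea-level rise means equal mass of meltwater, i.e. equal mass of ice lost.
Ice mass of Ravik: 2.000×10^15 kg; ice mass of Svalis: 2.778×10^15 kg.
Fraction required = 2.000×10^15 / 2.778×10^15 = 0.720 → 72.0 %.

≈ 72.0 %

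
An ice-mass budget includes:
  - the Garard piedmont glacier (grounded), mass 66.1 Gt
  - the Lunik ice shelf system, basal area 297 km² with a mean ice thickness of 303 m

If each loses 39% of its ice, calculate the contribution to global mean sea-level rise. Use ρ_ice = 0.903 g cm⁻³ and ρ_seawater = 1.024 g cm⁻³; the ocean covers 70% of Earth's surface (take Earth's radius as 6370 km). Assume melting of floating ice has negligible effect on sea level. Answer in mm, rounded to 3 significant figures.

Garard: 0.39 × 66.1 Gt = 2.578×10^13 kg; dividing by ρ_w = 1.024 g cm⁻³ = 1024 kg m⁻³ gives 2.517×10^10 m³ of water.
The Lunik ice shelf system is floating and already displaces its own weight of water, so its melt adds essentially nothing to sea level.
Total added water ≈ 2.517×10^10 m³ over 3.57×10^14 m² → Δh = 7.05×10^-5 m = 0.0705 mm.

≈ 0.0705 mm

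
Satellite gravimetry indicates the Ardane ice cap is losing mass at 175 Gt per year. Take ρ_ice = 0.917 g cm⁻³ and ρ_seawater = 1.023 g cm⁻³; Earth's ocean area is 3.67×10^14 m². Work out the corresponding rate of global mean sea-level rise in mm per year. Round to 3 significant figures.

ρ_w = 1.023 g cm⁻³ = 1023 kg m⁻³. Annual water volume added = 175 Gt / ρ_w = 1.750×10^14 kg / 1023 kg m⁻³ = 1.711×10^11 m³.
Δh per year = 1.711×10^11 / 3.67×10^14 = 4.66×10^-4 m = 0.466 mm.

≈ 0.466 mm/yr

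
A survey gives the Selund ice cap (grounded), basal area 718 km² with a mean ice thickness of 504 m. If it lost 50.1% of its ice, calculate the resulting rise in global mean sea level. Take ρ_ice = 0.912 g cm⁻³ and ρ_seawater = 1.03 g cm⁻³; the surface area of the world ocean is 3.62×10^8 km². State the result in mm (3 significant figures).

≈ 0.443 mm

Selund: ice volume = 718 km² × 504 m = 361.9 km³; 0.501 × 361.9 × (912/1030) = 160.5 km³ of water.
Spread over 3.62×10^14 m² of ocean, Δh = 1.605×10^11 / 3.62×10^14 = 4.43×10^-4 m = 0.443 mm.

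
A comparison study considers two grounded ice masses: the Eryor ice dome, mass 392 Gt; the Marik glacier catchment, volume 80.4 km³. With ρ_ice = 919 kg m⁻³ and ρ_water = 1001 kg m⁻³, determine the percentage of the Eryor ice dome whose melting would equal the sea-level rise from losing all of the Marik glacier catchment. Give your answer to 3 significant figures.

Equal sea-level rise means equal mass of meltwater, i.e. equal mass of ice lost.
Ice mass of Marik: 7.389×10^13 kg; ice mass of Eryor: 3.920×10^14 kg.
Fraction required = 7.389×10^13 / 3.920×10^14 = 0.188 → 18.8 %.

≈ 18.8 %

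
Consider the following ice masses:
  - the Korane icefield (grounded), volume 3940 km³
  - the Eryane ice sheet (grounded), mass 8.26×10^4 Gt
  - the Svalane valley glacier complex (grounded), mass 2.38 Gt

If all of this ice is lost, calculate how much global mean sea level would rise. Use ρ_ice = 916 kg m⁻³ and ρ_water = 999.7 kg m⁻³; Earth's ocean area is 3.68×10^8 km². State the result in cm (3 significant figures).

Korane: 3940 km³ × (916/999.7) = 3610 km³ of water.
Eryane: 8.26×10^4 Gt = 8.260×10^16 kg; dividing by ρ_w = 999.7 kg m⁻³ gives 8.262×10^13 m³ of water.
Svalane: 2.38 Gt = 2.380×10^12 kg; dividing by ρ_w = 999.7 kg m⁻³ gives 2.381×10^9 m³ of water.
Total added water ≈ 8.624×10^13 m³ over 3.68×10^14 m² → Δh = 0.234 m = 23.4 cm.

≈ 23.4 cm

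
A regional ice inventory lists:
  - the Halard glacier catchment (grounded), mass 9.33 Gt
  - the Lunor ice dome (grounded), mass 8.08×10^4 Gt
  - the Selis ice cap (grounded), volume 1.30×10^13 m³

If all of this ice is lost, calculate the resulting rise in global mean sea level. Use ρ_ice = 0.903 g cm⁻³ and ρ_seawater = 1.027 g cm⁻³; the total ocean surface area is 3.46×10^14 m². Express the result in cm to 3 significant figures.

≈ 26.0 cm

Halard: 9.33 Gt = 9.330×10^12 kg; dividing by ρ_w = 1.027 g cm⁻³ = 1027 kg m⁻³ gives 9.085×10^9 m³ of water.
Lunor: 8.08×10^4 Gt = 8.080×10^16 kg; dividing by ρ_w = 1027 kg m⁻³ gives 7.868×10^13 m³ of water.
Selis: 1.30×10^13 m³ × (903/1027) = 1.143×10^13 m³ of water.
Total added water ≈ 9.012×10^13 m³ over 3.46×10^14 m² → Δh = 0.260 m = 26.0 cm.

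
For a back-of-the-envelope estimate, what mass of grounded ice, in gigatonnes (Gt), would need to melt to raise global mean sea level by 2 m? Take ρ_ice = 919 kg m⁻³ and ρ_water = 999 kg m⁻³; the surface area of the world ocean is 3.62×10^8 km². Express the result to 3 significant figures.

≈ 7.23×10^5 Gt

Required water volume = Δh × A = 2 m × 3.62×10^14 m² = 7.240×10^14 m³.
ρ_w = 999 kg m⁻³, so the mass of water = 7.240×10^14 m³ × 999 kg m⁻³ = 7.233×10^17 kg = 7.23×10^5 Gt (and the same mass of ice, by conservation).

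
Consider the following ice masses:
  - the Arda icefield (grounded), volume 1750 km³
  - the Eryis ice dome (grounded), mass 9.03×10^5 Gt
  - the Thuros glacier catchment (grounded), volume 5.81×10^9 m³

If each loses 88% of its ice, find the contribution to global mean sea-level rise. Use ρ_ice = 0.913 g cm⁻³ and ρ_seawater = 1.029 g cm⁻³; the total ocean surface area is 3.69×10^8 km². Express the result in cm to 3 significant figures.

Arda: 0.88 × 1750 km³ × (913/1029) = 1366 km³ of water.
Eryis: 0.88 × 9.03×10^5 Gt = 7.946×10^17 kg; dividing by ρ_w = 1.029 g cm⁻³ = 1029 kg m⁻³ gives 7.722×10^14 m³ of water.
Thuros: 0.88 × 5.81×10^9 m³ × (913/1029) = 4.536×10^9 m³ of water.
Total added water ≈ 7.736×10^14 m³ over 3.69×10^14 m² → Δh = 2.10 m = 210 cm.

≈ 210 cm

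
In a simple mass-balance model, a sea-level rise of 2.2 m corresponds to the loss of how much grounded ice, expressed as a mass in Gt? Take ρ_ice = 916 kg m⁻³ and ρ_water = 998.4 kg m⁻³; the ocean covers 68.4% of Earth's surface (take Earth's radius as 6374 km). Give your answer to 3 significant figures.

≈ 7.67×10^5 Gt

Required water volume = Δh × A = 2.2 m × 3.49×10^14 m² = 7.683×10^14 m³.
ρ_w = 998.4 kg m⁻³, so the mass of water = 7.683×10^14 m³ × 998.4 kg m⁻³ = 7.670×10^17 kg = 7.67×10^5 Gt (and the same mass of ice, by conservation).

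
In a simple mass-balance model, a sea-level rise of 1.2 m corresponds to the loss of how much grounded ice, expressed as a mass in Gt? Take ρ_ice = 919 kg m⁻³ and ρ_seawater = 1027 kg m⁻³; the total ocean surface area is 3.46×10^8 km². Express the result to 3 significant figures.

Required water volume = Δh × A = 1.2 m × 3.46×10^14 m² = 4.152×10^14 m³.
ρ_w = 1027 kg m⁻³, so the mass of water = 4.152×10^14 m³ × 1027 kg m⁻³ = 4.264×10^17 kg = 4.26×10^5 Gt (and the same mass of ice, by conservation).

≈ 4.26×10^5 Gt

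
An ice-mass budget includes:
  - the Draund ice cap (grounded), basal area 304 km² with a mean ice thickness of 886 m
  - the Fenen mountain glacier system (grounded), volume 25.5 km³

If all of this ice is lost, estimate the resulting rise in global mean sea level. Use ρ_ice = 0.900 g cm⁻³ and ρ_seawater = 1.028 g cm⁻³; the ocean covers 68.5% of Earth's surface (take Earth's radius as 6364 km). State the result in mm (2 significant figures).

≈ 0.74 mm

Draund: ice volume = 304 km² × 886 m = 269.3 km³; 269.3 × (900/1028) = 235.8 km³ of water.
Fenen: 25.5 km³ × (900/1028) = 22.32 km³ of water.
Total added water ≈ 2.581×10^11 m³ over 3.49×10^14 m² → Δh = 7.40×10^-4 m = 0.74 mm.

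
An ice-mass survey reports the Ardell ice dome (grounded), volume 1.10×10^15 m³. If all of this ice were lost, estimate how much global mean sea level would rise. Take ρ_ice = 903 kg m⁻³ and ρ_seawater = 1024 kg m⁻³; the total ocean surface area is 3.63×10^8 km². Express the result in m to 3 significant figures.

Ardell: 1.10×10^15 m³ × (903/1024) = 9.700×10^14 m³ of water.
Spread over 3.63×10^14 m² of ocean, Δh = 9.700×10^14 / 3.63×10^14 = 2.67 m.

≈ 2.67 m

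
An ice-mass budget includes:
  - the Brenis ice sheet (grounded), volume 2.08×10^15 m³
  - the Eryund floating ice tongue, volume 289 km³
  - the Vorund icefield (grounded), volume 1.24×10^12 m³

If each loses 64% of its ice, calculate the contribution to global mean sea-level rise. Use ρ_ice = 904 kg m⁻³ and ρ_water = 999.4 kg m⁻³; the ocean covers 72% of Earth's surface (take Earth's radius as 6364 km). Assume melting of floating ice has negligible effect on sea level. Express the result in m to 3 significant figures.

≈ 3.29 m

Brenis: 0.64 × 2.08×10^15 m³ × (904/999.4) = 1.204×10^15 m³ of water.
The Eryund floating ice tongue is floating and already displaces its own weight of water, so its melt adds essentially nothing to sea level.
Vorund: 0.64 × 1.24×10^12 m³ × (904/999.4) = 7.178×10^11 m³ of water.
Total added water ≈ 1.205×10^15 m³ over 3.66×10^14 m² → Δh = 3.29 m.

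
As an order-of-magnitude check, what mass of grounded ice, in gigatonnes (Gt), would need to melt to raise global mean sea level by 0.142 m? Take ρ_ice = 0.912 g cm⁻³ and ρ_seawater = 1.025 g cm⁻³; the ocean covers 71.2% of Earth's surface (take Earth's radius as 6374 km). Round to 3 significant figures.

≈ 5.29×10^4 Gt

Required water volume = Δh × A = 0.142 m × 3.64×10^14 m² = 5.162×10^13 m³.
ρ_w = 1.025 g cm⁻³ = 1025 kg m⁻³, so the mass of water = 5.162×10^13 m³ × 1025 kg m⁻³ = 5.291×10^16 kg = 5.29×10^4 Gt (and the same mass of ice, by conservation).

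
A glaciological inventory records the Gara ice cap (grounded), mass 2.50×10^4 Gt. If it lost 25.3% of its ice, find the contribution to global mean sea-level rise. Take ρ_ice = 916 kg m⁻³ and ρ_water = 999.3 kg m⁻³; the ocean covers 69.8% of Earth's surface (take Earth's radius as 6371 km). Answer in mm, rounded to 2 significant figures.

≈ 18 mm

Gara: 0.253 × 2.50×10^4 Gt = 6.325×10^15 kg; dividing by ρ_w = 999.3 kg m⁻³ gives 6.329×10^12 m³ of water.
Spread over 3.56×10^14 m² of ocean, Δh = 6.329×10^12 / 3.56×10^14 = 0.0178 m = 18 mm.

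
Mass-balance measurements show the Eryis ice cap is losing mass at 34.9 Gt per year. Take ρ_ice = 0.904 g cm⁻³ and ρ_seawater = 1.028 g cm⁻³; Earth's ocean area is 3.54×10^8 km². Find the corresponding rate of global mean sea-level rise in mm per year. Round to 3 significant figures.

ρ_w = 1.028 g cm⁻³ = 1028 kg m⁻³. Annual water volume added = 34.9 Gt / ρ_w = 3.490×10^13 kg / 1028 kg m⁻³ = 3.395×10^10 m³.
Δh per year = 3.395×10^10 / 3.54×10^14 = 9.59×10^-5 m = 0.0959 mm.

≈ 0.0959 mm/yr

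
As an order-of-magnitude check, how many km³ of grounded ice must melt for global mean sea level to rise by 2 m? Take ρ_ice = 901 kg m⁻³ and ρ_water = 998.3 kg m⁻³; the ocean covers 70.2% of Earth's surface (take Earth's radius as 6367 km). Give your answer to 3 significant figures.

≈ 7.92×10^5 km³

Required water volume = Δh × A = 2 m × 3.58×10^14 m² = 7.152×10^14 m³ = 7.152×10^5 km³.
Ice volume = water volume × ρ_w/ρ_ice = 7.152×10^5 × 998.3/901 = 7.92×10^5 km³.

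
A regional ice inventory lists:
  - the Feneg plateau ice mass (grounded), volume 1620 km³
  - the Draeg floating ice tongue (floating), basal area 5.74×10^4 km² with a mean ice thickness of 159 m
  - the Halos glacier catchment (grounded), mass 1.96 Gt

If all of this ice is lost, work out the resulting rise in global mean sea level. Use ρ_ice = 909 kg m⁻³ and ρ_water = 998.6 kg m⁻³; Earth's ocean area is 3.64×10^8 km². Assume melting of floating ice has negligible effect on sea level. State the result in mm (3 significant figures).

≈ 4.06 mm

Feneg: 1620 km³ × (909/998.6) = 1475 km³ of water.
The Draeg floating ice tongue is floating and already displaces its own weight of water, so its melt adds essentially nothing to sea level.
Halos: 1.96 Gt = 1.960×10^12 kg; dividing by ρ_w = 998.6 kg m⁻³ gives 1.963×10^9 m³ of water.
Total added water ≈ 1.477×10^12 m³ over 3.64×10^14 m² → Δh = 4.06×10^-3 m = 4.06 mm.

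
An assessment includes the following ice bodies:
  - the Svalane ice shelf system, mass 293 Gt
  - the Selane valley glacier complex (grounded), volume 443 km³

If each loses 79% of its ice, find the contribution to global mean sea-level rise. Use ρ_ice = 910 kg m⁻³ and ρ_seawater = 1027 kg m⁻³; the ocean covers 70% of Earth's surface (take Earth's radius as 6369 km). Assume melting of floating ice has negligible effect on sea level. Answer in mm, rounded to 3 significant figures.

The Svalane ice shelf system is floating and already displaces its own weight of water, so its melt adds essentially nothing to sea level.
Selane: 0.79 × 443 km³ × (910/1027) = 310.1 km³ of water.
Total added water ≈ 3.101×10^11 m³ over 3.57×10^14 m² → Δh = 8.69×10^-4 m = 0.869 mm.

≈ 0.869 mm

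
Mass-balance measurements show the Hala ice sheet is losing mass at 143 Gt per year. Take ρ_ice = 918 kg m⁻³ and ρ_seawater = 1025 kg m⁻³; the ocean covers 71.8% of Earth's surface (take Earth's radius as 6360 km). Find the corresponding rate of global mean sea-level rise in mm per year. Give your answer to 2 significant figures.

≈ 0.38 mm/yr

ρ_w = 1025 kg m⁻³. Annual water volume added = 143 Gt / ρ_w = 1.430×10^14 kg / 1025 kg m⁻³ = 1.395×10^11 m³.
Δh per year = 1.395×10^11 / 3.65×10^14 = 3.82×10^-4 m = 0.38 mm.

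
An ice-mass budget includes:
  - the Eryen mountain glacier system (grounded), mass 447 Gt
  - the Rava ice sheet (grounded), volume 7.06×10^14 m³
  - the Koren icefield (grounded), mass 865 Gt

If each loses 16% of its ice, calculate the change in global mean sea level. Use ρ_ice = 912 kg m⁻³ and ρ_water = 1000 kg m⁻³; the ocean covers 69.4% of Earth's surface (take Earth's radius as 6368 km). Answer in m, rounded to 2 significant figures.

Eryen: 0.16 × 447 Gt = 7.152×10^13 kg; dividing by ρ_w = 1000 kg m⁻³ gives 7.152×10^10 m³ of water.
Rava: 0.16 × 7.06×10^14 m³ × (912/1000) = 1.030×10^14 m³ of water.
Koren: 0.16 × 865 Gt = 1.384×10^14 kg; dividing by ρ_w = 1000 kg m⁻³ gives 1.384×10^11 m³ of water.
Total added water ≈ 1.032×10^14 m³ over 3.54×10^14 m² → Δh = 0.292 m.

≈ 0.29 m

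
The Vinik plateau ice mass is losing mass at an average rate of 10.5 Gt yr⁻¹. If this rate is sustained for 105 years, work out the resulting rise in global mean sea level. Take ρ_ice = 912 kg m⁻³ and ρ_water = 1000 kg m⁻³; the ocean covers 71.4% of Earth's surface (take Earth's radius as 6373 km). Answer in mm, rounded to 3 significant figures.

Total mass lost = 10.5 Gt/yr × 105 yr = 1102 Gt = 1.102×10^15 kg.
ρ_w = 1000 kg m⁻³, so water volume = 1.102×10^15 / 1000 = 1.102×10^12 m³.
Δh = 1.102×10^12 / 3.64×10^14 = 3.03×10^-3 m = 3.03 mm.

≈ 3.03 mm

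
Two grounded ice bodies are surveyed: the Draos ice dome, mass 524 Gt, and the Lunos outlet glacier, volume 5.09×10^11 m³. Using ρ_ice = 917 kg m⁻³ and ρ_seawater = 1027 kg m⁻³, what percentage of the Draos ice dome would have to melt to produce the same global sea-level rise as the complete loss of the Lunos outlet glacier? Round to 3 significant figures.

≈ 89.1 %

Equal sea-level rise means equal mass of meltwater, i.e. equal mass of ice lost.
Ice mass of Lunos: 4.668×10^14 kg; ice mass of Draos: 5.240×10^14 kg.
Fraction required = 4.668×10^14 / 5.240×10^14 = 0.891 → 89.1 %.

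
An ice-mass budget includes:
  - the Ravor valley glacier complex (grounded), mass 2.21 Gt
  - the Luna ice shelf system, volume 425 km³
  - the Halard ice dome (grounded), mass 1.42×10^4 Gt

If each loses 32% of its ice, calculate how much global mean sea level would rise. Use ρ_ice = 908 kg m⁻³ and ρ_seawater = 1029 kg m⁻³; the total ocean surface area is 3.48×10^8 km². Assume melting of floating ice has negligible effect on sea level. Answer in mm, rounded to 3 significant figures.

≈ 12.7 mm

Ravor: 0.32 × 2.21 Gt = 7.072×10^11 kg; dividing by ρ_w = 1029 kg m⁻³ gives 6.873×10^8 m³ of water.
The Luna ice shelf system is floating and already displaces its own weight of water, so its melt adds essentially nothing to sea level.
Halard: 0.32 × 1.42×10^4 Gt = 4.544×10^15 kg; dividing by ρ_w = 1029 kg m⁻³ gives 4.416×10^12 m³ of water.
Total added water ≈ 4.417×10^12 m³ over 3.48×10^14 m² → Δh = 0.0127 m = 12.7 mm.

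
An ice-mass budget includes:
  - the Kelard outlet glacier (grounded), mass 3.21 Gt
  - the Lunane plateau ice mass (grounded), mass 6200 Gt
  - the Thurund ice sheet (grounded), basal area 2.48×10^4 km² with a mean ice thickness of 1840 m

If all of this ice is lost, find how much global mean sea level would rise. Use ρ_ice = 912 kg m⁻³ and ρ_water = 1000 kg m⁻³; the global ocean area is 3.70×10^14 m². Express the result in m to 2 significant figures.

≈ 0.13 m

Kelard: 3.21 Gt = 3.210×10^12 kg; dividing by ρ_w = 1000 kg m⁻³ gives 3.210×10^9 m³ of water.
Lunane: 6200 Gt = 6.200×10^15 kg; dividing by ρ_w = 1000 kg m⁻³ gives 6.200×10^12 m³ of water.
Thurund: ice volume = 2.48×10^4 km² × 1840 m = 4.563×10^4 km³; 4.563×10^4 × (912/1000) = 4.162×10^4 km³ of water.
Total added water ≈ 4.782×10^13 m³ over 3.70×10^14 m² → Δh = 0.129 m.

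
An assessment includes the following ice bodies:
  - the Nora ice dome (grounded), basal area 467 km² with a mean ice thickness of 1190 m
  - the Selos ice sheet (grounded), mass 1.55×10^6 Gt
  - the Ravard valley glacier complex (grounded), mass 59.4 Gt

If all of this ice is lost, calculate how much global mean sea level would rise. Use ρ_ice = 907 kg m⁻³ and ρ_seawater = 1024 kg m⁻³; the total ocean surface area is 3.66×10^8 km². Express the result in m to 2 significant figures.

Nora: ice volume = 467 km² × 1190 m = 555.7 km³; 555.7 × (907/1024) = 492.2 km³ of water.
Selos: 1.55×10^6 Gt = 1.550×10^18 kg; dividing by ρ_w = 1024 kg m⁻³ gives 1.514×10^15 m³ of water.
Ravard: 59.4 Gt = 5.940×10^13 kg; dividing by ρ_w = 1024 kg m⁻³ gives 5.801×10^10 m³ of water.
Total added water ≈ 1.514×10^15 m³ over 3.66×10^14 m² → Δh = 4.14 m.

≈ 4.1 m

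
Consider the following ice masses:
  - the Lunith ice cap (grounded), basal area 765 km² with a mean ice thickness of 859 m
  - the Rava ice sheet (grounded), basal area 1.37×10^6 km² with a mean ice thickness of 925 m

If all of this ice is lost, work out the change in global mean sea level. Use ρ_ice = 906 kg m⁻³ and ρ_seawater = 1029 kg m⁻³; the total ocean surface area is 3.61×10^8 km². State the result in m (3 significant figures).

≈ 3.09 m

Lunith: ice volume = 765 km² × 859 m = 657.1 km³; 657.1 × (906/1029) = 578.6 km³ of water.
Rava: ice volume = 1.37×10^6 km² × 925 m = 1.267×10^6 km³; 1.267×10^6 × (906/1029) = 1.116×10^6 km³ of water.
Total added water ≈ 1.116×10^15 m³ over 3.61×10^14 m² → Δh = 3.09 m.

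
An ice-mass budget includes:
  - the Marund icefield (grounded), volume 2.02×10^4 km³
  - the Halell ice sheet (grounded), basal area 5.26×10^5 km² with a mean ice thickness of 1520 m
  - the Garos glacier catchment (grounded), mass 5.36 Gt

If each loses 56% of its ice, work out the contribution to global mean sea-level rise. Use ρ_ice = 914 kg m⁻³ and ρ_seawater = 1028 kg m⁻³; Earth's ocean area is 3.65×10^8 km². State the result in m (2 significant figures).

Marund: 0.56 × 2.02×10^4 km³ × (914/1028) = 1.006×10^4 km³ of water.
Halell: ice volume = 5.26×10^5 km² × 1520 m = 7.995×10^5 km³; 0.56 × 7.995×10^5 × (914/1028) = 3.981×10^5 km³ of water.
Garos: 0.56 × 5.36 Gt = 3.002×10^12 kg; dividing by ρ_w = 1028 kg m⁻³ gives 2.920×10^9 m³ of water.
Total added water ≈ 4.081×10^14 m³ over 3.65×10^14 m² → Δh = 1.12 m.

≈ 1.1 m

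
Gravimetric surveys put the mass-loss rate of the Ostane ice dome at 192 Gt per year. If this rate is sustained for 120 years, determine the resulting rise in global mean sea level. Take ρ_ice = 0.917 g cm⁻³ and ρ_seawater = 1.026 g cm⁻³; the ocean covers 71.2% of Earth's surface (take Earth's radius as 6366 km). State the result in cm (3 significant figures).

≈ 6.19 cm

Total mass lost = 192 Gt/yr × 120 yr = 2.304×10^4 Gt = 2.304×10^16 kg.
ρ_w = 1.026 g cm⁻³ = 1026 kg m⁻³, so water volume = 2.304×10^16 / 1026 = 2.246×10^13 m³.
Δh = 2.246×10^13 / 3.63×10^14 = 0.0619 m = 6.19 cm.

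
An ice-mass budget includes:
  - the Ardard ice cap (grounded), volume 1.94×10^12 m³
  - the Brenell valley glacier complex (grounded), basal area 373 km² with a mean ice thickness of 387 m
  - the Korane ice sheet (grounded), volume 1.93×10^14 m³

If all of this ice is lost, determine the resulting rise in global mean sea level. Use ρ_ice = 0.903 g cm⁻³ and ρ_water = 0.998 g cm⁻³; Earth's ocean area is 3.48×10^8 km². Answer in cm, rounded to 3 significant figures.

≈ 50.7 cm

Ardard: 1.94×10^12 m³ × (903/998) = 1.755×10^12 m³ of water.
Brenell: ice volume = 373 km² × 387 m = 144.4 km³; 144.4 × (903/998) = 130.6 km³ of water.
Korane: 1.93×10^14 m³ × (903/998) = 1.746×10^14 m³ of water.
Total added water ≈ 1.765×10^14 m³ over 3.48×10^14 m² → Δh = 0.507 m = 50.7 cm.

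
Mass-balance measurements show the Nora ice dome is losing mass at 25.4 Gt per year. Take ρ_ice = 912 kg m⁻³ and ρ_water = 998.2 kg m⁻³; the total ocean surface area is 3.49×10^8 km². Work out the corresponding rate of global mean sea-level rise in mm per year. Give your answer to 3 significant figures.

≈ 0.0729 mm/yr

ρ_w = 998.2 kg m⁻³. Annual water volume added = 25.4 Gt / ρ_w = 2.540×10^13 kg / 998.2 kg m⁻³ = 2.545×10^10 m³.
Δh per year = 2.545×10^10 / 3.49×10^14 = 7.29×10^-5 m = 0.0729 mm.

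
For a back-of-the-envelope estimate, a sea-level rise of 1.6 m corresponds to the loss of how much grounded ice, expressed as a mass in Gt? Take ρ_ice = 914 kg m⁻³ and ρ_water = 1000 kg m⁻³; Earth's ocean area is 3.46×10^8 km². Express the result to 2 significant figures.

≈ 5.5×10^5 Gt

Required water volume = Δh × A = 1.6 m × 3.46×10^14 m² = 5.536×10^14 m³.
ρ_w = 1000 kg m⁻³, so the mass of water = 5.536×10^14 m³ × 1000 kg m⁻³ = 5.536×10^17 kg = 5.5×10^5 Gt (and the same mass of ice, by conservation).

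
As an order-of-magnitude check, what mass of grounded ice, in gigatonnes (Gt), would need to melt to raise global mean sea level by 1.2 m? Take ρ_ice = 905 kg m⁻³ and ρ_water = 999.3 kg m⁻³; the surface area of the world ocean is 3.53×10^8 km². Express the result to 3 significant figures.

Required water volume = Δh × A = 1.2 m × 3.53×10^14 m² = 4.236×10^14 m³.
ρ_w = 999.3 kg m⁻³, so the mass of water = 4.236×10^14 m³ × 999.3 kg m⁻³ = 4.233×10^17 kg = 4.23×10^5 Gt (and the same mass of ice, by conservation).

≈ 4.23×10^5 Gt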